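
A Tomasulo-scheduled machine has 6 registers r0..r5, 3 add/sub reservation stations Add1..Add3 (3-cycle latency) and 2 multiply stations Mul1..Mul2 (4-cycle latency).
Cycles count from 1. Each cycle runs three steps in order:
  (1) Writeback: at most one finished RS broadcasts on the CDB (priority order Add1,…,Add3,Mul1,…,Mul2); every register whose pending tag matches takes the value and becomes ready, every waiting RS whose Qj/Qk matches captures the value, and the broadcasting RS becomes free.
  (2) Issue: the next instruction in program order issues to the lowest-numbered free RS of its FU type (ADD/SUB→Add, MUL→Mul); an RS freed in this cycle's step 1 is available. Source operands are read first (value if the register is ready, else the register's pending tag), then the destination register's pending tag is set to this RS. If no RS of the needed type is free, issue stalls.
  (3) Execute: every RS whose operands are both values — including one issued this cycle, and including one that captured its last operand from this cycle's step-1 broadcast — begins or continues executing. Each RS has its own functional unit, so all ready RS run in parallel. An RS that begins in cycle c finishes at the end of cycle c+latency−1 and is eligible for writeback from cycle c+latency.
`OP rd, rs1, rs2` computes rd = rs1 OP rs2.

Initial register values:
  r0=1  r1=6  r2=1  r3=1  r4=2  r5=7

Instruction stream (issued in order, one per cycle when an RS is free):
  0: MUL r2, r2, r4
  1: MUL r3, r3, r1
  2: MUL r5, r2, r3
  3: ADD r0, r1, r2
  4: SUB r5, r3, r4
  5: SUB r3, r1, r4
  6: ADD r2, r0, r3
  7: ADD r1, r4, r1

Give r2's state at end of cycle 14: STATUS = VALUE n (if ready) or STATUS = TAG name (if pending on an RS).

cycle 1: issue MUL r2<-Mul1 // r0:1,r1:6,r2:Mul1,r3:1,r4:2,r5:7
cycle 2: issue MUL r3<-Mul2 // r0:1,r1:6,r2:Mul1,r3:Mul2,r4:2,r5:7
cycle 3: stall // r0:1,r1:6,r2:Mul1,r3:Mul2,r4:2,r5:7
cycle 4: stall // r0:1,r1:6,r2:Mul1,r3:Mul2,r4:2,r5:7
cycle 5: CDB Mul1=2; issue MUL r5<-Mul1 // r0:1,r1:6,r2:2,r3:Mul2,r4:2,r5:Mul1
cycle 6: CDB Mul2=6; issue ADD r0<-Add1 // r0:Add1,r1:6,r2:2,r3:6,r4:2,r5:Mul1
cycle 7: issue SUB r5<-Add2 // r0:Add1,r1:6,r2:2,r3:6,r4:2,r5:Add2
cycle 8: issue SUB r3<-Add3 // r0:Add1,r1:6,r2:2,r3:Add3,r4:2,r5:Add2
cycle 9: CDB Add1=8; issue ADD r2<-Add1 // r0:8,r1:6,r2:Add1,r3:Add3,r4:2,r5:Add2
cycle 10: CDB Add2=4; issue ADD r1<-Add2 // r0:8,r1:Add2,r2:Add1,r3:Add3,r4:2,r5:4
cycle 11: CDB Add3=4 // r0:8,r1:Add2,r2:Add1,r3:4,r4:2,r5:4
cycle 12: CDB Mul1=12 // r0:8,r1:Add2,r2:Add1,r3:4,r4:2,r5:4
cycle 13: CDB Add2=8 // r0:8,r1:8,r2:Add1,r3:4,r4:2,r5:4
cycle 14: CDB Add1=12 // r0:8,r1:8,r2:12,r3:4,r4:2,r5:4

STATUS = VALUE 12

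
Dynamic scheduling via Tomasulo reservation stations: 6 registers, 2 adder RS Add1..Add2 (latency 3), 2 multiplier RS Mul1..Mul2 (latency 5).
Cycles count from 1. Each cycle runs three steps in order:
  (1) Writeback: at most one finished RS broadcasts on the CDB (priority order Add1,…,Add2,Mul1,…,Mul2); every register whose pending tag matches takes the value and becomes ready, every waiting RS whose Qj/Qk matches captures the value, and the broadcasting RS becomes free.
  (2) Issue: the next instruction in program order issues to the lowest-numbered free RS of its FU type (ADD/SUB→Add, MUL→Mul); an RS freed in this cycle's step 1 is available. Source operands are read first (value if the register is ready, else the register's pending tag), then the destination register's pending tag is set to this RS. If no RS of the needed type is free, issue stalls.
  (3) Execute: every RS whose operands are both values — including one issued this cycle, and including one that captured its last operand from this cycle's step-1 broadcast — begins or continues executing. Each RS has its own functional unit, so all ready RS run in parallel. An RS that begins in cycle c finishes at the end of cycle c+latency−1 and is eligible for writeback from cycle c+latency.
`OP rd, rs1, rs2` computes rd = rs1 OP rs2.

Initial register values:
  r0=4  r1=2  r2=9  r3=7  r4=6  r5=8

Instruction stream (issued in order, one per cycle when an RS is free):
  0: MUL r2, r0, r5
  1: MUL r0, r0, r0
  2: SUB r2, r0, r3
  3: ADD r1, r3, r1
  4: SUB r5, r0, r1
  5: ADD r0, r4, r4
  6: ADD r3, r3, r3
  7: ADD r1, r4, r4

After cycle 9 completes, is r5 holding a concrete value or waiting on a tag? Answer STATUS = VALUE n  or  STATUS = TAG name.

STATUS = TAG Add2

cycle 1: issue MUL r2<-Mul1 // r0:4,r1:2,r2:Mul1,r3:7,r4:6,r5:8
cycle 2: issue MUL r0<-Mul2 // r0:Mul2,r1:2,r2:Mul1,r3:7,r4:6,r5:8
cycle 3: issue SUB r2<-Add1 // r0:Mul2,r1:2,r2:Add1,r3:7,r4:6,r5:8
cycle 4: issue ADD r1<-Add2 // r0:Mul2,r1:Add2,r2:Add1,r3:7,r4:6,r5:8
cycle 5: stall // r0:Mul2,r1:Add2,r2:Add1,r3:7,r4:6,r5:8
cycle 6: CDB Mul1=32; stall // r0:Mul2,r1:Add2,r2:Add1,r3:7,r4:6,r5:8
cycle 7: CDB Add2=9; issue SUB r5<-Add2 // r0:Mul2,r1:9,r2:Add1,r3:7,r4:6,r5:Add2
cycle 8: CDB Mul2=16; stall // r0:16,r1:9,r2:Add1,r3:7,r4:6,r5:Add2
cycle 9: stall // r0:16,r1:9,r2:Add1,r3:7,r4:6,r5:Add2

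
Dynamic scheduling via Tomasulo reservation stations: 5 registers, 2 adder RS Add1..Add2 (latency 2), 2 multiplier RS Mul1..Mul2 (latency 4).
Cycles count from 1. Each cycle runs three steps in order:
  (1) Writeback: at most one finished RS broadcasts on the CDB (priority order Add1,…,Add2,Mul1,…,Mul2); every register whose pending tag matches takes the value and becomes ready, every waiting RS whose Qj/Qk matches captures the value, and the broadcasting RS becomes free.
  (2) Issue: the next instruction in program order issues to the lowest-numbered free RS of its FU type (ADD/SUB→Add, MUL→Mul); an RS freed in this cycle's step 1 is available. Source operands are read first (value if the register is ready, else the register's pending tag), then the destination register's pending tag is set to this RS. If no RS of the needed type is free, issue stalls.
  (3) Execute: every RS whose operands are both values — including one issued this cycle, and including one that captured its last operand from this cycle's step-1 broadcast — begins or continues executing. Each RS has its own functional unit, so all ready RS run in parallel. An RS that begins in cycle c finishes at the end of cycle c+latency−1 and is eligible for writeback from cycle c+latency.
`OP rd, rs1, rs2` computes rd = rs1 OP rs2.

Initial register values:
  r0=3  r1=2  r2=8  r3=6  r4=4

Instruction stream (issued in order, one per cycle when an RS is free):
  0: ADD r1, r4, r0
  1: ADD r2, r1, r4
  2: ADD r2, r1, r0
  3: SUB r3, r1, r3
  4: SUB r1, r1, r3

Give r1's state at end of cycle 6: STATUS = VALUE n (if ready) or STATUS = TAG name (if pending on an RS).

c1: issue ADD r1<-Add1 | r0:3,r1:Add1,r2:8,r3:6,r4:4
c2: issue ADD r2<-Add2 | r0:3,r1:Add1,r2:Add2,r3:6,r4:4
c3: CDB Add1=7; issue ADD r2<-Add1 | r0:3,r1:7,r2:Add1,r3:6,r4:4
c4: stall | r0:3,r1:7,r2:Add1,r3:6,r4:4
c5: CDB Add1=10; issue SUB r3<-Add1 | r0:3,r1:7,r2:10,r3:Add1,r4:4
c6: CDB Add2=11; issue SUB r1<-Add2 | r0:3,r1:Add2,r2:10,r3:Add1,r4:4

STATUS = TAG Add2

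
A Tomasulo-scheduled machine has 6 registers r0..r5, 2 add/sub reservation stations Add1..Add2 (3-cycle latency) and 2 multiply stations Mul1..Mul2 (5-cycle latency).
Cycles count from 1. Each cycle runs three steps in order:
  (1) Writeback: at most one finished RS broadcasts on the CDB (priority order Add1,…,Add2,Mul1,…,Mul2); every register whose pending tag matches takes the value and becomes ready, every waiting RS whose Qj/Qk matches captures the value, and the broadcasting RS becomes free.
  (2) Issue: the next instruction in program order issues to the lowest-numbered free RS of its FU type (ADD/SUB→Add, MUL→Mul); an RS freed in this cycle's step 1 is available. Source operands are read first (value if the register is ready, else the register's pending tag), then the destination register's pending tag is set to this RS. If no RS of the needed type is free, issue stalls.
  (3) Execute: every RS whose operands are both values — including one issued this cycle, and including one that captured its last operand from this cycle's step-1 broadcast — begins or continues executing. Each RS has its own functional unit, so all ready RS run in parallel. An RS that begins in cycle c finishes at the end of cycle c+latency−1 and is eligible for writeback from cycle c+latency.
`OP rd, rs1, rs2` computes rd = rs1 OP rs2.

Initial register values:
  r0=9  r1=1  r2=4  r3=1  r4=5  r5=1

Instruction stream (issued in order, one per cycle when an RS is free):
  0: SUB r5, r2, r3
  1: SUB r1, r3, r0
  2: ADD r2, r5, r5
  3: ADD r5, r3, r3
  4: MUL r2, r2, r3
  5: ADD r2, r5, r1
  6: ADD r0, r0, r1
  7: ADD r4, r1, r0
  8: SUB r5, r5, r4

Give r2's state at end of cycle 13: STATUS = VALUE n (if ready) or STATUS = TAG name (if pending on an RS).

c1: issue SUB r5<-Add1 | r0:9,r1:1,r2:4,r3:1,r4:5,r5:Add1
c2: issue SUB r1<-Add2 | r0:9,r1:Add2,r2:4,r3:1,r4:5,r5:Add1
c3: stall | r0:9,r1:Add2,r2:4,r3:1,r4:5,r5:Add1
c4: CDB Add1=3; issue ADD r2<-Add1 | r0:9,r1:Add2,r2:Add1,r3:1,r4:5,r5:3
c5: CDB Add2=-8; issue ADD r5<-Add2 | r0:9,r1:-8,r2:Add1,r3:1,r4:5,r5:Add2
c6: issue MUL r2<-Mul1 | r0:9,r1:-8,r2:Mul1,r3:1,r4:5,r5:Add2
c7: CDB Add1=6; issue ADD r2<-Add1 | r0:9,r1:-8,r2:Add1,r3:1,r4:5,r5:Add2
c8: CDB Add2=2; issue ADD r0<-Add2 | r0:Add2,r1:-8,r2:Add1,r3:1,r4:5,r5:2
c9: stall | r0:Add2,r1:-8,r2:Add1,r3:1,r4:5,r5:2
c10: stall | r0:Add2,r1:-8,r2:Add1,r3:1,r4:5,r5:2
c11: CDB Add1=-6; issue ADD r4<-Add1 | r0:Add2,r1:-8,r2:-6,r3:1,r4:Add1,r5:2
c12: CDB Add2=1; issue SUB r5<-Add2 | r0:1,r1:-8,r2:-6,r3:1,r4:Add1,r5:Add2
c13: CDB Mul1=6 | r0:1,r1:-8,r2:-6,r3:1,r4:Add1,r5:Add2

STATUS = VALUE -6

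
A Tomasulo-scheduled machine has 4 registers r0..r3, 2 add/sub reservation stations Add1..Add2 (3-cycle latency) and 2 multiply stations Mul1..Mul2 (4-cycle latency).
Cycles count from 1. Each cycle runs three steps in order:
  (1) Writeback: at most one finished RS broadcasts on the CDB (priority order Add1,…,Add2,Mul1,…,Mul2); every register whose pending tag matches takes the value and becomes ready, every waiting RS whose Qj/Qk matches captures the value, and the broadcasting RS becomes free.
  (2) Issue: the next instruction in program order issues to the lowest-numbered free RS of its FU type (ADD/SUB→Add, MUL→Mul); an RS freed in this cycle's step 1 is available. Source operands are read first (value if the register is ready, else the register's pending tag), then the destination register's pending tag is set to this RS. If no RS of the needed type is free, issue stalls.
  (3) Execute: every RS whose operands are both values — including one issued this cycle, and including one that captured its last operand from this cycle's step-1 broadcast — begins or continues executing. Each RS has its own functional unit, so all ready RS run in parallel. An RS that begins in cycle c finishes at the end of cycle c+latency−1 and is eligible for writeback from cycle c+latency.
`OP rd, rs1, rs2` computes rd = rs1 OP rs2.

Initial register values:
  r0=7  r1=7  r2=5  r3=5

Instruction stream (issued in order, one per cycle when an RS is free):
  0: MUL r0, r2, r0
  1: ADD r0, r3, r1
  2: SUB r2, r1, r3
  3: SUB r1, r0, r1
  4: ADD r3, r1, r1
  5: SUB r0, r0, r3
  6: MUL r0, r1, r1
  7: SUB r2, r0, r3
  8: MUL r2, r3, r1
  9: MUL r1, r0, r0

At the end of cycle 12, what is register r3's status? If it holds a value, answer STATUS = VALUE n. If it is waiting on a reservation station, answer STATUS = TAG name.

STATUS = VALUE 10

cycle 1: issue MUL r0<-Mul1 // r0:Mul1,r1:7,r2:5,r3:5
cycle 2: issue ADD r0<-Add1 // r0:Add1,r1:7,r2:5,r3:5
cycle 3: issue SUB r2<-Add2 // r0:Add1,r1:7,r2:Add2,r3:5
cycle 4: stall // r0:Add1,r1:7,r2:Add2,r3:5
cycle 5: CDB Add1=12; issue SUB r1<-Add1 // r0:12,r1:Add1,r2:Add2,r3:5
cycle 6: CDB Add2=2; issue ADD r3<-Add2 // r0:12,r1:Add1,r2:2,r3:Add2
cycle 7: CDB Mul1=35; stall // r0:12,r1:Add1,r2:2,r3:Add2
cycle 8: CDB Add1=5; issue SUB r0<-Add1 // r0:Add1,r1:5,r2:2,r3:Add2
cycle 9: issue MUL r0<-Mul1 // r0:Mul1,r1:5,r2:2,r3:Add2
cycle 10: stall // r0:Mul1,r1:5,r2:2,r3:Add2
cycle 11: CDB Add2=10; issue SUB r2<-Add2 // r0:Mul1,r1:5,r2:Add2,r3:10
cycle 12: issue MUL r2<-Mul2 // r0:Mul1,r1:5,r2:Mul2,r3:10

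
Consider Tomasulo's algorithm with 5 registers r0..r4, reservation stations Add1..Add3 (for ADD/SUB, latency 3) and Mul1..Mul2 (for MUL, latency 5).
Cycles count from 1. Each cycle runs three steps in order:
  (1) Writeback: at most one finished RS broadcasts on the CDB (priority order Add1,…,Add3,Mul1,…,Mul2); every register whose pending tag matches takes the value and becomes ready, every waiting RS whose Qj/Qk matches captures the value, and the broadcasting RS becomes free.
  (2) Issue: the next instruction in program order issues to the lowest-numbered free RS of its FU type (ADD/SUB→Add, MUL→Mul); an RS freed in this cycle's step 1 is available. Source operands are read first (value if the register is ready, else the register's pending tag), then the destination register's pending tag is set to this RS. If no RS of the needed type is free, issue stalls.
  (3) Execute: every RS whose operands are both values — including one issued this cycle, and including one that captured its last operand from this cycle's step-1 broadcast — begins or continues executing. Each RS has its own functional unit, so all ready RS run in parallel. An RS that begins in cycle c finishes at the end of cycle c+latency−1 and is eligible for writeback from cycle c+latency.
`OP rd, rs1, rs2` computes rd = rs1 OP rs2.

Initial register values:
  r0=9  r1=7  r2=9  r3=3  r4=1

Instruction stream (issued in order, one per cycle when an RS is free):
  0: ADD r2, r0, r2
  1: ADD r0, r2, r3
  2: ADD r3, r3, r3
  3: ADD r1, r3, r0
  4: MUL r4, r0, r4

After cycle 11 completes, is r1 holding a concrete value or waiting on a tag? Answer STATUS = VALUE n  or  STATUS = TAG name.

  c1: issue ADD r2<-Add1  regs: r0:9,r1:7,r2:Add1,r3:3,r4:1
  c2: issue ADD r0<-Add2  regs: r0:Add2,r1:7,r2:Add1,r3:3,r4:1
  c3: issue ADD r3<-Add3  regs: r0:Add2,r1:7,r2:Add1,r3:Add3,r4:1
  c4: CDB Add1=18; issue ADD r1<-Add1  regs: r0:Add2,r1:Add1,r2:18,r3:Add3,r4:1
  c5: issue MUL r4<-Mul1  regs: r0:Add2,r1:Add1,r2:18,r3:Add3,r4:Mul1
  c6: CDB Add3=6  regs: r0:Add2,r1:Add1,r2:18,r3:6,r4:Mul1
  c7: CDB Add2=21  regs: r0:21,r1:Add1,r2:18,r3:6,r4:Mul1
  c8: -  regs: r0:21,r1:Add1,r2:18,r3:6,r4:Mul1
  c9: -  regs: r0:21,r1:Add1,r2:18,r3:6,r4:Mul1
  c10: CDB Add1=27  regs: r0:21,r1:27,r2:18,r3:6,r4:Mul1
  c11: -  regs: r0:21,r1:27,r2:18,r3:6,r4:Mul1

STATUS = VALUE 27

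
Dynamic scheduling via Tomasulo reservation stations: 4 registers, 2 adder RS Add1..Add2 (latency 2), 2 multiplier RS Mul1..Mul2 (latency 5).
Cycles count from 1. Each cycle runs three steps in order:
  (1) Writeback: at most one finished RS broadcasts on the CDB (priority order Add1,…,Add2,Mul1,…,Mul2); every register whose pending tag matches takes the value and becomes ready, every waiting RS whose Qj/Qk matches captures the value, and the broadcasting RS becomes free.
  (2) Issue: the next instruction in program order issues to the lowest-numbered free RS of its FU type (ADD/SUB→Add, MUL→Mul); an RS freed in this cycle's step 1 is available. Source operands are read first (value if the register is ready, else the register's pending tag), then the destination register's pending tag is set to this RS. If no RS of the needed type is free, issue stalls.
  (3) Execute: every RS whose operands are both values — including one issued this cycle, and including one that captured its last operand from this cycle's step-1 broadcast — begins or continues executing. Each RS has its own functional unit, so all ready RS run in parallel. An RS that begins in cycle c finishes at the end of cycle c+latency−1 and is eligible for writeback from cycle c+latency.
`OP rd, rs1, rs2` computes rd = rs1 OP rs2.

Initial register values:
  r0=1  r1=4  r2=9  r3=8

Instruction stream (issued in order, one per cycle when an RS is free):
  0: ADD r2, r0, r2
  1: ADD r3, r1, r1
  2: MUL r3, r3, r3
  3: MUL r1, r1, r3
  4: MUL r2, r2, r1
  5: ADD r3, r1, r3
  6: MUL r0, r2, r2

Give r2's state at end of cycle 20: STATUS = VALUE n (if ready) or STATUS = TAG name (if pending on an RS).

STATUS = VALUE 2560

c1: issue ADD r2<-Add1 | r0:1,r1:4,r2:Add1,r3:8
c2: issue ADD r3<-Add2 | r0:1,r1:4,r2:Add1,r3:Add2
c3: CDB Add1=10; issue MUL r3<-Mul1 | r0:1,r1:4,r2:10,r3:Mul1
c4: CDB Add2=8; issue MUL r1<-Mul2 | r0:1,r1:Mul2,r2:10,r3:Mul1
c5: stall | r0:1,r1:Mul2,r2:10,r3:Mul1
c6: stall | r0:1,r1:Mul2,r2:10,r3:Mul1
c7: stall | r0:1,r1:Mul2,r2:10,r3:Mul1
c8: stall | r0:1,r1:Mul2,r2:10,r3:Mul1
c9: CDB Mul1=64; issue MUL r2<-Mul1 | r0:1,r1:Mul2,r2:Mul1,r3:64
c10: issue ADD r3<-Add1 | r0:1,r1:Mul2,r2:Mul1,r3:Add1
c11: stall | r0:1,r1:Mul2,r2:Mul1,r3:Add1
c12: stall | r0:1,r1:Mul2,r2:Mul1,r3:Add1
c13: stall | r0:1,r1:Mul2,r2:Mul1,r3:Add1
c14: CDB Mul2=256; issue MUL r0<-Mul2 | r0:Mul2,r1:256,r2:Mul1,r3:Add1
c15: - | r0:Mul2,r1:256,r2:Mul1,r3:Add1
c16: CDB Add1=320 | r0:Mul2,r1:256,r2:Mul1,r3:320
c17: - | r0:Mul2,r1:256,r2:Mul1,r3:320
c18: - | r0:Mul2,r1:256,r2:Mul1,r3:320
c19: CDB Mul1=2560 | r0:Mul2,r1:256,r2:2560,r3:320
c20: - | r0:Mul2,r1:256,r2:2560,r3:320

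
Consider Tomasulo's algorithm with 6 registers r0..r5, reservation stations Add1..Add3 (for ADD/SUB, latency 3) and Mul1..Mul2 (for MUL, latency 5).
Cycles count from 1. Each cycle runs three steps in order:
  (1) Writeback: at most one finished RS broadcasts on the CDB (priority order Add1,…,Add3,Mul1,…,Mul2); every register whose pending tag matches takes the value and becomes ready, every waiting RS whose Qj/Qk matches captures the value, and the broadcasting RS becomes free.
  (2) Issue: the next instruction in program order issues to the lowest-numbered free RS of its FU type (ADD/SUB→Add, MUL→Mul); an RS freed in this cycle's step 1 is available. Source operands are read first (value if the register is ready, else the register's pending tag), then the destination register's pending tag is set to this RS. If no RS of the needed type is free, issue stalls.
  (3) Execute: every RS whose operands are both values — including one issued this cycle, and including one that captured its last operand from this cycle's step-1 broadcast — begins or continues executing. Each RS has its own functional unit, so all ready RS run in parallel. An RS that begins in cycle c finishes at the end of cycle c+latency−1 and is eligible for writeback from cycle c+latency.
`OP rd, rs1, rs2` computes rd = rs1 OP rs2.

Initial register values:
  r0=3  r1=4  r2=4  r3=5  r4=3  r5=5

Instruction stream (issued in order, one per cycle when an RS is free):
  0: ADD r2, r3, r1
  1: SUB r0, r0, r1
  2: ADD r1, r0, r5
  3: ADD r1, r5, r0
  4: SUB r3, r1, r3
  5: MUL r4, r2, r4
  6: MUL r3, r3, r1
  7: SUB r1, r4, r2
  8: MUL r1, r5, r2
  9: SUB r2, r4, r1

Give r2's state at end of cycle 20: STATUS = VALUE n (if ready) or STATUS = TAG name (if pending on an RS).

c1: issue ADD r2<-Add1 | r0:3,r1:4,r2:Add1,r3:5,r4:3,r5:5
c2: issue SUB r0<-Add2 | r0:Add2,r1:4,r2:Add1,r3:5,r4:3,r5:5
c3: issue ADD r1<-Add3 | r0:Add2,r1:Add3,r2:Add1,r3:5,r4:3,r5:5
c4: CDB Add1=9; issue ADD r1<-Add1 | r0:Add2,r1:Add1,r2:9,r3:5,r4:3,r5:5
c5: CDB Add2=-1; issue SUB r3<-Add2 | r0:-1,r1:Add1,r2:9,r3:Add2,r4:3,r5:5
c6: issue MUL r4<-Mul1 | r0:-1,r1:Add1,r2:9,r3:Add2,r4:Mul1,r5:5
c7: issue MUL r3<-Mul2 | r0:-1,r1:Add1,r2:9,r3:Mul2,r4:Mul1,r5:5
c8: CDB Add1=4; issue SUB r1<-Add1 | r0:-1,r1:Add1,r2:9,r3:Mul2,r4:Mul1,r5:5
c9: CDB Add3=4; stall | r0:-1,r1:Add1,r2:9,r3:Mul2,r4:Mul1,r5:5
c10: stall | r0:-1,r1:Add1,r2:9,r3:Mul2,r4:Mul1,r5:5
c11: CDB Add2=-1; stall | r0:-1,r1:Add1,r2:9,r3:Mul2,r4:Mul1,r5:5
c12: CDB Mul1=27; issue MUL r1<-Mul1 | r0:-1,r1:Mul1,r2:9,r3:Mul2,r4:27,r5:5
c13: issue SUB r2<-Add2 | r0:-1,r1:Mul1,r2:Add2,r3:Mul2,r4:27,r5:5
c14: - | r0:-1,r1:Mul1,r2:Add2,r3:Mul2,r4:27,r5:5
c15: CDB Add1=18 | r0:-1,r1:Mul1,r2:Add2,r3:Mul2,r4:27,r5:5
c16: CDB Mul2=-4 | r0:-1,r1:Mul1,r2:Add2,r3:-4,r4:27,r5:5
c17: CDB Mul1=45 | r0:-1,r1:45,r2:Add2,r3:-4,r4:27,r5:5
c18: - | r0:-1,r1:45,r2:Add2,r3:-4,r4:27,r5:5
c19: - | r0:-1,r1:45,r2:Add2,r3:-4,r4:27,r5:5
c20: CDB Add2=-18 | r0:-1,r1:45,r2:-18,r3:-4,r4:27,r5:5

STATUS = VALUE -18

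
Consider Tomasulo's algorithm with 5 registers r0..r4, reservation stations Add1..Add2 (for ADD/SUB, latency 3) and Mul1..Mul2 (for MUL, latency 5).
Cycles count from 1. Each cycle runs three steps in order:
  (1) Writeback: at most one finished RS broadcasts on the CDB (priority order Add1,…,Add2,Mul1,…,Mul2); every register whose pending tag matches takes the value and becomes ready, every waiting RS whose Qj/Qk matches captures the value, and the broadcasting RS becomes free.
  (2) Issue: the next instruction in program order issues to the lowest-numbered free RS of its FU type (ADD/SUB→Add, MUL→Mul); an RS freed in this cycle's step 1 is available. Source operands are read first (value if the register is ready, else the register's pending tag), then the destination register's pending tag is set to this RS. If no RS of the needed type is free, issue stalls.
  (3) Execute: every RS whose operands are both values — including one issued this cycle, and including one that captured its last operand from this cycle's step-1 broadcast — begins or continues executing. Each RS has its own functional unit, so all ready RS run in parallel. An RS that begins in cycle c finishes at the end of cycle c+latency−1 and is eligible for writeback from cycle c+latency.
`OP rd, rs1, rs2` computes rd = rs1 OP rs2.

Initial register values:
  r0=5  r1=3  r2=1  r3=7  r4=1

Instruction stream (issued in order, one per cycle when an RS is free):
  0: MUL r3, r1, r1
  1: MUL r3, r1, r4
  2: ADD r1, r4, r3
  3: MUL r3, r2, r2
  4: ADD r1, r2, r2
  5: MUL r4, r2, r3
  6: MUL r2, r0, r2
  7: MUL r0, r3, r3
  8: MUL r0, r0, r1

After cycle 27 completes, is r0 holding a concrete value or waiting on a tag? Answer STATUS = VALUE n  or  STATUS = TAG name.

  c1: issue MUL r3<-Mul1  regs: r0:5,r1:3,r2:1,r3:Mul1,r4:1
  c2: issue MUL r3<-Mul2  regs: r0:5,r1:3,r2:1,r3:Mul2,r4:1
  c3: issue ADD r1<-Add1  regs: r0:5,r1:Add1,r2:1,r3:Mul2,r4:1
  c4: stall  regs: r0:5,r1:Add1,r2:1,r3:Mul2,r4:1
  c5: stall  regs: r0:5,r1:Add1,r2:1,r3:Mul2,r4:1
  c6: CDB Mul1=9; issue MUL r3<-Mul1  regs: r0:5,r1:Add1,r2:1,r3:Mul1,r4:1
  c7: CDB Mul2=3; issue ADD r1<-Add2  regs: r0:5,r1:Add2,r2:1,r3:Mul1,r4:1
  c8: issue MUL r4<-Mul2  regs: r0:5,r1:Add2,r2:1,r3:Mul1,r4:Mul2
  c9: stall  regs: r0:5,r1:Add2,r2:1,r3:Mul1,r4:Mul2
  c10: CDB Add1=4; stall  regs: r0:5,r1:Add2,r2:1,r3:Mul1,r4:Mul2
  c11: CDB Add2=2; stall  regs: r0:5,r1:2,r2:1,r3:Mul1,r4:Mul2
  c12: CDB Mul1=1; issue MUL r2<-Mul1  regs: r0:5,r1:2,r2:Mul1,r3:1,r4:Mul2
  c13: stall  regs: r0:5,r1:2,r2:Mul1,r3:1,r4:Mul2
  c14: stall  regs: r0:5,r1:2,r2:Mul1,r3:1,r4:Mul2
  c15: stall  regs: r0:5,r1:2,r2:Mul1,r3:1,r4:Mul2
  c16: stall  regs: r0:5,r1:2,r2:Mul1,r3:1,r4:Mul2
  c17: CDB Mul1=5; issue MUL r0<-Mul1  regs: r0:Mul1,r1:2,r2:5,r3:1,r4:Mul2
  c18: CDB Mul2=1; issue MUL r0<-Mul2  regs: r0:Mul2,r1:2,r2:5,r3:1,r4:1
  c19: -  regs: r0:Mul2,r1:2,r2:5,r3:1,r4:1
  c20: -  regs: r0:Mul2,r1:2,r2:5,r3:1,r4:1
  c21: -  regs: r0:Mul2,r1:2,r2:5,r3:1,r4:1
  c22: CDB Mul1=1  regs: r0:Mul2,r1:2,r2:5,r3:1,r4:1
  c23: -  regs: r0:Mul2,r1:2,r2:5,r3:1,r4:1
  c24: -  regs: r0:Mul2,r1:2,r2:5,r3:1,r4:1
  c25: -  regs: r0:Mul2,r1:2,r2:5,r3:1,r4:1
  c26: -  regs: r0:Mul2,r1:2,r2:5,r3:1,r4:1
  c27: CDB Mul2=2  regs: r0:2,r1:2,r2:5,r3:1,r4:1

STATUS = VALUE 2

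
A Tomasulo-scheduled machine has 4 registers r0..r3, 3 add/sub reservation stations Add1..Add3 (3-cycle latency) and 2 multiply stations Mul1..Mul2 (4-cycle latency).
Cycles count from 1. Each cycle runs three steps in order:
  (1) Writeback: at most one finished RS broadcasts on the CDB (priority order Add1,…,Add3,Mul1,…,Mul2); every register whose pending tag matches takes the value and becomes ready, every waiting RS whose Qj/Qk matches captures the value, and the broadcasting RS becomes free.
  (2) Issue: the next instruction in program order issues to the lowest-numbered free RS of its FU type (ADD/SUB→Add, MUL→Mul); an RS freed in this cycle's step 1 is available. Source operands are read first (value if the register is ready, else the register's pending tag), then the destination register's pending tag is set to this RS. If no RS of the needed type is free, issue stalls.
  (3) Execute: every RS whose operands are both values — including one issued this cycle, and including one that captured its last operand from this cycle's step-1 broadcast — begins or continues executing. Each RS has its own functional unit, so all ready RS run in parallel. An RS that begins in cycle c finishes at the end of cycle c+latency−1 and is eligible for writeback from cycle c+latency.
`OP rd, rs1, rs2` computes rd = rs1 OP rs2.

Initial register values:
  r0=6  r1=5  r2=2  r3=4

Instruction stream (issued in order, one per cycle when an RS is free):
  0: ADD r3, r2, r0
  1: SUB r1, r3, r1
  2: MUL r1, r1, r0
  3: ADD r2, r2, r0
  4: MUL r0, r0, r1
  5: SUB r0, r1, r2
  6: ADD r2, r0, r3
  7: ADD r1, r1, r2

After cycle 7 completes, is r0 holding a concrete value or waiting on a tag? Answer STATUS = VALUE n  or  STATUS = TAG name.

  c1: issue ADD r3<-Add1  regs: r0:6,r1:5,r2:2,r3:Add1
  c2: issue SUB r1<-Add2  regs: r0:6,r1:Add2,r2:2,r3:Add1
  c3: issue MUL r1<-Mul1  regs: r0:6,r1:Mul1,r2:2,r3:Add1
  c4: CDB Add1=8; issue ADD r2<-Add1  regs: r0:6,r1:Mul1,r2:Add1,r3:8
  c5: issue MUL r0<-Mul2  regs: r0:Mul2,r1:Mul1,r2:Add1,r3:8
  c6: issue SUB r0<-Add3  regs: r0:Add3,r1:Mul1,r2:Add1,r3:8
  c7: CDB Add1=8; issue ADD r2<-Add1  regs: r0:Add3,r1:Mul1,r2:Add1,r3:8

STATUS = TAG Add3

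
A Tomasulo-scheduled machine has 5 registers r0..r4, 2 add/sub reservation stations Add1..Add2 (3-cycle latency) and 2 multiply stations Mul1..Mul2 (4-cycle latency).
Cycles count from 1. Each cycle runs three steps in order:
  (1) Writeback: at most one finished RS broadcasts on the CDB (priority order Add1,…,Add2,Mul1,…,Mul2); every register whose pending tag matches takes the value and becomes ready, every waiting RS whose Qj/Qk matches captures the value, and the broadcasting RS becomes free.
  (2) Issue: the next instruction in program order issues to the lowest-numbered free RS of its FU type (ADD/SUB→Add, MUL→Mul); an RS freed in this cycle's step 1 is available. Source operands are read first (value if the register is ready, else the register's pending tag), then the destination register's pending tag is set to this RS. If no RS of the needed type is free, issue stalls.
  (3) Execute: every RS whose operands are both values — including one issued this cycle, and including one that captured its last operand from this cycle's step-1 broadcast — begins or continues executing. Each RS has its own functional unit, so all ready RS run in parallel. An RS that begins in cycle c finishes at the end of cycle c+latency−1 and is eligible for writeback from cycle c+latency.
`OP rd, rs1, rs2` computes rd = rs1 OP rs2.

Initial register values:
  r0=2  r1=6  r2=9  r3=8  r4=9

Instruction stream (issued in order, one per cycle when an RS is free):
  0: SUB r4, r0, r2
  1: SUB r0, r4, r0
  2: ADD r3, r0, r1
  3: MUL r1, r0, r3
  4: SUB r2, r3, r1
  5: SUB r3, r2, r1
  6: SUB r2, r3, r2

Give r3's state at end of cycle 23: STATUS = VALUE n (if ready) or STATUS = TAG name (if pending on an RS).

STATUS = VALUE -57

  c1: issue SUB r4<-Add1  regs: r0:2,r1:6,r2:9,r3:8,r4:Add1
  c2: issue SUB r0<-Add2  regs: r0:Add2,r1:6,r2:9,r3:8,r4:Add1
  c3: stall  regs: r0:Add2,r1:6,r2:9,r3:8,r4:Add1
  c4: CDB Add1=-7; issue ADD r3<-Add1  regs: r0:Add2,r1:6,r2:9,r3:Add1,r4:-7
  c5: issue MUL r1<-Mul1  regs: r0:Add2,r1:Mul1,r2:9,r3:Add1,r4:-7
  c6: stall  regs: r0:Add2,r1:Mul1,r2:9,r3:Add1,r4:-7
  c7: CDB Add2=-9; issue SUB r2<-Add2  regs: r0:-9,r1:Mul1,r2:Add2,r3:Add1,r4:-7
  c8: stall  regs: r0:-9,r1:Mul1,r2:Add2,r3:Add1,r4:-7
  c9: stall  regs: r0:-9,r1:Mul1,r2:Add2,r3:Add1,r4:-7
  c10: CDB Add1=-3; issue SUB r3<-Add1  regs: r0:-9,r1:Mul1,r2:Add2,r3:Add1,r4:-7
  c11: stall  regs: r0:-9,r1:Mul1,r2:Add2,r3:Add1,r4:-7
  c12: stall  regs: r0:-9,r1:Mul1,r2:Add2,r3:Add1,r4:-7
  c13: stall  regs: r0:-9,r1:Mul1,r2:Add2,r3:Add1,r4:-7
  c14: CDB Mul1=27; stall  regs: r0:-9,r1:27,r2:Add2,r3:Add1,r4:-7
  c15: stall  regs: r0:-9,r1:27,r2:Add2,r3:Add1,r4:-7
  c16: stall  regs: r0:-9,r1:27,r2:Add2,r3:Add1,r4:-7
  c17: CDB Add2=-30; issue SUB r2<-Add2  regs: r0:-9,r1:27,r2:Add2,r3:Add1,r4:-7
  c18: -  regs: r0:-9,r1:27,r2:Add2,r3:Add1,r4:-7
  c19: -  regs: r0:-9,r1:27,r2:Add2,r3:Add1,r4:-7
  c20: CDB Add1=-57  regs: r0:-9,r1:27,r2:Add2,r3:-57,r4:-7
  c21: -  regs: r0:-9,r1:27,r2:Add2,r3:-57,r4:-7
  c22: -  regs: r0:-9,r1:27,r2:Add2,r3:-57,r4:-7
  c23: CDB Add2=-27  regs: r0:-9,r1:27,r2:-27,r3:-57,r4:-7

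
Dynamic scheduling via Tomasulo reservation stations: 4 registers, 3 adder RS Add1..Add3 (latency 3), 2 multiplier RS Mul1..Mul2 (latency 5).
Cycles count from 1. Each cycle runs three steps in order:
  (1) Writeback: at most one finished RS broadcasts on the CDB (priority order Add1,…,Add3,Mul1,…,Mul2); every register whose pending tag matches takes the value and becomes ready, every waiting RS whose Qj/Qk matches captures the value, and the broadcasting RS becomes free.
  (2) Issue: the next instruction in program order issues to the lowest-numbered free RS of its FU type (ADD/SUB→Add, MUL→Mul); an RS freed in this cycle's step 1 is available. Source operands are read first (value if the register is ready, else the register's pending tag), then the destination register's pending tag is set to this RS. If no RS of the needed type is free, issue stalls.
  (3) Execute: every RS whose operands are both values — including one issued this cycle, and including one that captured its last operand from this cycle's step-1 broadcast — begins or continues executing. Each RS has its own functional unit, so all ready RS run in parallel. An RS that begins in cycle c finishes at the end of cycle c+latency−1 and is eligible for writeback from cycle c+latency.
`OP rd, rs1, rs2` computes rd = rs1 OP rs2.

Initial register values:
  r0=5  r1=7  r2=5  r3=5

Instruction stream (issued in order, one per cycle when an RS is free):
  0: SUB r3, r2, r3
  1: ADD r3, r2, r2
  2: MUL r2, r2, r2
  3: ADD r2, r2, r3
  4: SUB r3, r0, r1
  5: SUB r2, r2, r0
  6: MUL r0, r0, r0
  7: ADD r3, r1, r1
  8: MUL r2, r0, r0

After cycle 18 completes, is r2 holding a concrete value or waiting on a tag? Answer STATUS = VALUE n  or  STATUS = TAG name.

STATUS = VALUE 625

cycle 1: issue SUB r3<-Add1 // r0:5,r1:7,r2:5,r3:Add1
cycle 2: issue ADD r3<-Add2 // r0:5,r1:7,r2:5,r3:Add2
cycle 3: issue MUL r2<-Mul1 // r0:5,r1:7,r2:Mul1,r3:Add2
cycle 4: CDB Add1=0; issue ADD r2<-Add1 // r0:5,r1:7,r2:Add1,r3:Add2
cycle 5: CDB Add2=10; issue SUB r3<-Add2 // r0:5,r1:7,r2:Add1,r3:Add2
cycle 6: issue SUB r2<-Add3 // r0:5,r1:7,r2:Add3,r3:Add2
cycle 7: issue MUL r0<-Mul2 // r0:Mul2,r1:7,r2:Add3,r3:Add2
cycle 8: CDB Add2=-2; issue ADD r3<-Add2 // r0:Mul2,r1:7,r2:Add3,r3:Add2
cycle 9: CDB Mul1=25; issue MUL r2<-Mul1 // r0:Mul2,r1:7,r2:Mul1,r3:Add2
cycle 10: - // r0:Mul2,r1:7,r2:Mul1,r3:Add2
cycle 11: CDB Add2=14 // r0:Mul2,r1:7,r2:Mul1,r3:14
cycle 12: CDB Add1=35 // r0:Mul2,r1:7,r2:Mul1,r3:14
cycle 13: CDB Mul2=25 // r0:25,r1:7,r2:Mul1,r3:14
cycle 14: - // r0:25,r1:7,r2:Mul1,r3:14
cycle 15: CDB Add3=30 // r0:25,r1:7,r2:Mul1,r3:14
cycle 16: - // r0:25,r1:7,r2:Mul1,r3:14
cycle 17: - // r0:25,r1:7,r2:Mul1,r3:14
cycle 18: CDB Mul1=625 // r0:25,r1:7,r2:625,r3:14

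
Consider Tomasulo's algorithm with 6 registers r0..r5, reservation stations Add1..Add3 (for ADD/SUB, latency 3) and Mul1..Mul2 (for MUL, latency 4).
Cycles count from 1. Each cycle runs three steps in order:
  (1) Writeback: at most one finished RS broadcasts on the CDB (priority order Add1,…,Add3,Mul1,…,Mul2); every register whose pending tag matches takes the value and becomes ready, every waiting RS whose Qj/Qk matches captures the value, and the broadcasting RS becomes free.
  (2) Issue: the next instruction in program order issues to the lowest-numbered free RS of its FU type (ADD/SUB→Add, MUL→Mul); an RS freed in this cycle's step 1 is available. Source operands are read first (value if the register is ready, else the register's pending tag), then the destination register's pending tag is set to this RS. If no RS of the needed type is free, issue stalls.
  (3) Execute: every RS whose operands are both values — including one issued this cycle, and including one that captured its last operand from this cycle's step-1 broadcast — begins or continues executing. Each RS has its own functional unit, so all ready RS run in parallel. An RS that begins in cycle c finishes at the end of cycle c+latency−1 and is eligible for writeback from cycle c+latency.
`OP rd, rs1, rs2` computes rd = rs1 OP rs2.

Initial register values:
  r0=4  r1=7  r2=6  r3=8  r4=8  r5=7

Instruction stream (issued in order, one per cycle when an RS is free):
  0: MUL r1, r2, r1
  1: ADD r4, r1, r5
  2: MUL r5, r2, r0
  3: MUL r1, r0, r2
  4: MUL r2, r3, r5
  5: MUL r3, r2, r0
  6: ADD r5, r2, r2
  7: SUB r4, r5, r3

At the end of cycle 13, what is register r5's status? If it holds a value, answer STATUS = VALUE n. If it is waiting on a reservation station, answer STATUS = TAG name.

STATUS = TAG Add1

cycle 1: issue MUL r1<-Mul1 // r0:4,r1:Mul1,r2:6,r3:8,r4:8,r5:7
cycle 2: issue ADD r4<-Add1 // r0:4,r1:Mul1,r2:6,r3:8,r4:Add1,r5:7
cycle 3: issue MUL r5<-Mul2 // r0:4,r1:Mul1,r2:6,r3:8,r4:Add1,r5:Mul2
cycle 4: stall // r0:4,r1:Mul1,r2:6,r3:8,r4:Add1,r5:Mul2
cycle 5: CDB Mul1=42; issue MUL r1<-Mul1 // r0:4,r1:Mul1,r2:6,r3:8,r4:Add1,r5:Mul2
cycle 6: stall // r0:4,r1:Mul1,r2:6,r3:8,r4:Add1,r5:Mul2
cycle 7: CDB Mul2=24; issue MUL r2<-Mul2 // r0:4,r1:Mul1,r2:Mul2,r3:8,r4:Add1,r5:24
cycle 8: CDB Add1=49; stall // r0:4,r1:Mul1,r2:Mul2,r3:8,r4:49,r5:24
cycle 9: CDB Mul1=24; issue MUL r3<-Mul1 // r0:4,r1:24,r2:Mul2,r3:Mul1,r4:49,r5:24
cycle 10: issue ADD r5<-Add1 // r0:4,r1:24,r2:Mul2,r3:Mul1,r4:49,r5:Add1
cycle 11: CDB Mul2=192; issue SUB r4<-Add2 // r0:4,r1:24,r2:192,r3:Mul1,r4:Add2,r5:Add1
cycle 12: - // r0:4,r1:24,r2:192,r3:Mul1,r4:Add2,r5:Add1
cycle 13: - // r0:4,r1:24,r2:192,r3:Mul1,r4:Add2,r5:Add1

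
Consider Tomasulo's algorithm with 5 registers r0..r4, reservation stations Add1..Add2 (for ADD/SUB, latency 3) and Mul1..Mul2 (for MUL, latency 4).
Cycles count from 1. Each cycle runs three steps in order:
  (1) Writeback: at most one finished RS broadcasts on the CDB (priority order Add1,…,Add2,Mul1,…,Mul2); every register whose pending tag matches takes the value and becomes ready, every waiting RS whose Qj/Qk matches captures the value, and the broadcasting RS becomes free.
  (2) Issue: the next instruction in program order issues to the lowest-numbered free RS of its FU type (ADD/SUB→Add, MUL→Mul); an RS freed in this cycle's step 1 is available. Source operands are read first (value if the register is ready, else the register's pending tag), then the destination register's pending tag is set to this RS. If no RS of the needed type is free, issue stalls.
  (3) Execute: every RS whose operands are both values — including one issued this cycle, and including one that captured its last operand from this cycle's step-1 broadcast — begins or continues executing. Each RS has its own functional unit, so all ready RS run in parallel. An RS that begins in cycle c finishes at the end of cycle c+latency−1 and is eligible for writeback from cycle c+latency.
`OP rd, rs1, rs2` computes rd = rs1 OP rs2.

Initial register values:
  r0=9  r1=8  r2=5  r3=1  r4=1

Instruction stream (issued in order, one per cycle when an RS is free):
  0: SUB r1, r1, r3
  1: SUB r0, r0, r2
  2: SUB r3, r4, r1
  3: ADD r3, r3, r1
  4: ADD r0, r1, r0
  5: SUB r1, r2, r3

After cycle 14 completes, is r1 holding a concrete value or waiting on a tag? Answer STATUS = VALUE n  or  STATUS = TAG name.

STATUS = VALUE 4

  c1: issue SUB r1<-Add1  regs: r0:9,r1:Add1,r2:5,r3:1,r4:1
  c2: issue SUB r0<-Add2  regs: r0:Add2,r1:Add1,r2:5,r3:1,r4:1
  c3: stall  regs: r0:Add2,r1:Add1,r2:5,r3:1,r4:1
  c4: CDB Add1=7; issue SUB r3<-Add1  regs: r0:Add2,r1:7,r2:5,r3:Add1,r4:1
  c5: CDB Add2=4; issue ADD r3<-Add2  regs: r0:4,r1:7,r2:5,r3:Add2,r4:1
  c6: stall  regs: r0:4,r1:7,r2:5,r3:Add2,r4:1
  c7: CDB Add1=-6; issue ADD r0<-Add1  regs: r0:Add1,r1:7,r2:5,r3:Add2,r4:1
  c8: stall  regs: r0:Add1,r1:7,r2:5,r3:Add2,r4:1
  c9: stall  regs: r0:Add1,r1:7,r2:5,r3:Add2,r4:1
  c10: CDB Add1=11; issue SUB r1<-Add1  regs: r0:11,r1:Add1,r2:5,r3:Add2,r4:1
  c11: CDB Add2=1  regs: r0:11,r1:Add1,r2:5,r3:1,r4:1
  c12: -  regs: r0:11,r1:Add1,r2:5,r3:1,r4:1
  c13: -  regs: r0:11,r1:Add1,r2:5,r3:1,r4:1
  c14: CDB Add1=4  regs: r0:11,r1:4,r2:5,r3:1,r4:1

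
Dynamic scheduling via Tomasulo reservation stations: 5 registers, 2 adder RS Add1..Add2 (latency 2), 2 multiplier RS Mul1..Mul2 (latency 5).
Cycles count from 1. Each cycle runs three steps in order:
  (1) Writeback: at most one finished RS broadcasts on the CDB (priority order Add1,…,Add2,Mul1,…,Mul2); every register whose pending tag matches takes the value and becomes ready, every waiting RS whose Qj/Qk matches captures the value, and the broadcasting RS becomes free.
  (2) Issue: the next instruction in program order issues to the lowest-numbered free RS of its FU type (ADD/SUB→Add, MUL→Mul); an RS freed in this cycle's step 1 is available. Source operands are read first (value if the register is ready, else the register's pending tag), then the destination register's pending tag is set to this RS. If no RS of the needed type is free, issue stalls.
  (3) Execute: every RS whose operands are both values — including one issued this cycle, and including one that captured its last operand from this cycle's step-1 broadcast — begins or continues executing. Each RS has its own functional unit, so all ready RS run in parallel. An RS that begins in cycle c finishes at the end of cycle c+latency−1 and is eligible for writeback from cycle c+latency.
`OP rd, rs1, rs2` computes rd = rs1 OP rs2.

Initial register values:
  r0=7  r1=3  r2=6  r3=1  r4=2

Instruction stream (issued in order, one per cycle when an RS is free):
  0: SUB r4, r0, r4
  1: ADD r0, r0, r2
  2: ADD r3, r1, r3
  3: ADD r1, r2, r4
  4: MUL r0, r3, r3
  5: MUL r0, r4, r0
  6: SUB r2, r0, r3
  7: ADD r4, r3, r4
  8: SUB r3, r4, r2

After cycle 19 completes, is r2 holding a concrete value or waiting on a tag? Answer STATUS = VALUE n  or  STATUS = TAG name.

STATUS = VALUE 76

c1: issue SUB r4<-Add1 | r0:7,r1:3,r2:6,r3:1,r4:Add1
c2: issue ADD r0<-Add2 | r0:Add2,r1:3,r2:6,r3:1,r4:Add1
c3: CDB Add1=5; issue ADD r3<-Add1 | r0:Add2,r1:3,r2:6,r3:Add1,r4:5
c4: CDB Add2=13; issue ADD r1<-Add2 | r0:13,r1:Add2,r2:6,r3:Add1,r4:5
c5: CDB Add1=4; issue MUL r0<-Mul1 | r0:Mul1,r1:Add2,r2:6,r3:4,r4:5
c6: CDB Add2=11; issue MUL r0<-Mul2 | r0:Mul2,r1:11,r2:6,r3:4,r4:5
c7: issue SUB r2<-Add1 | r0:Mul2,r1:11,r2:Add1,r3:4,r4:5
c8: issue ADD r4<-Add2 | r0:Mul2,r1:11,r2:Add1,r3:4,r4:Add2
c9: stall | r0:Mul2,r1:11,r2:Add1,r3:4,r4:Add2
c10: CDB Add2=9; issue SUB r3<-Add2 | r0:Mul2,r1:11,r2:Add1,r3:Add2,r4:9
c11: CDB Mul1=16 | r0:Mul2,r1:11,r2:Add1,r3:Add2,r4:9
c12: - | r0:Mul2,r1:11,r2:Add1,r3:Add2,r4:9
c13: - | r0:Mul2,r1:11,r2:Add1,r3:Add2,r4:9
c14: - | r0:Mul2,r1:11,r2:Add1,r3:Add2,r4:9
c15: - | r0:Mul2,r1:11,r2:Add1,r3:Add2,r4:9
c16: CDB Mul2=80 | r0:80,r1:11,r2:Add1,r3:Add2,r4:9
c17: - | r0:80,r1:11,r2:Add1,r3:Add2,r4:9
c18: CDB Add1=76 | r0:80,r1:11,r2:76,r3:Add2,r4:9
c19: - | r0:80,r1:11,r2:76,r3:Add2,r4:9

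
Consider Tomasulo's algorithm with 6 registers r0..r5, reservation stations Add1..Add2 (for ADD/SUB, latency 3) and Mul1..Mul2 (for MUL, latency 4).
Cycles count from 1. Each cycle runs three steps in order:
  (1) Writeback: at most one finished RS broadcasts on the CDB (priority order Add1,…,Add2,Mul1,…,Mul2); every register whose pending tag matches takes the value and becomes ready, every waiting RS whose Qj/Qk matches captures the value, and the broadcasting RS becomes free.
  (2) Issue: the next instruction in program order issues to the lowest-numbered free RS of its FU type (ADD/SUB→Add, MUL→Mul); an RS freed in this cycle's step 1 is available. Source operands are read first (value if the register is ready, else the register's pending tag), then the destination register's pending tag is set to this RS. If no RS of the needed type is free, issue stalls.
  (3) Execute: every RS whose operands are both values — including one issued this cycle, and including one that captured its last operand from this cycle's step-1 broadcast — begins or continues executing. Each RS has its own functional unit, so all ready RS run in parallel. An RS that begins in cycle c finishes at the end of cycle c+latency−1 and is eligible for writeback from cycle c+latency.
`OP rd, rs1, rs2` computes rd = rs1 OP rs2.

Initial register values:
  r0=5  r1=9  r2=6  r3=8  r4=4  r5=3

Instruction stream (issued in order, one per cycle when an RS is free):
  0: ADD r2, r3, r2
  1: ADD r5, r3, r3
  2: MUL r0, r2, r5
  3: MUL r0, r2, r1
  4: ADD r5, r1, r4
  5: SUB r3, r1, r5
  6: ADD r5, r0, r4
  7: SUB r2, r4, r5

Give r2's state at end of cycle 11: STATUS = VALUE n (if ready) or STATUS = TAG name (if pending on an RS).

c1: issue ADD r2<-Add1 | r0:5,r1:9,r2:Add1,r3:8,r4:4,r5:3
c2: issue ADD r5<-Add2 | r0:5,r1:9,r2:Add1,r3:8,r4:4,r5:Add2
c3: issue MUL r0<-Mul1 | r0:Mul1,r1:9,r2:Add1,r3:8,r4:4,r5:Add2
c4: CDB Add1=14; issue MUL r0<-Mul2 | r0:Mul2,r1:9,r2:14,r3:8,r4:4,r5:Add2
c5: CDB Add2=16; issue ADD r5<-Add1 | r0:Mul2,r1:9,r2:14,r3:8,r4:4,r5:Add1
c6: issue SUB r3<-Add2 | r0:Mul2,r1:9,r2:14,r3:Add2,r4:4,r5:Add1
c7: stall | r0:Mul2,r1:9,r2:14,r3:Add2,r4:4,r5:Add1
c8: CDB Add1=13; issue ADD r5<-Add1 | r0:Mul2,r1:9,r2:14,r3:Add2,r4:4,r5:Add1
c9: CDB Mul1=224; stall | r0:Mul2,r1:9,r2:14,r3:Add2,r4:4,r5:Add1
c10: CDB Mul2=126; stall | r0:126,r1:9,r2:14,r3:Add2,r4:4,r5:Add1
c11: CDB Add2=-4; issue SUB r2<-Add2 | r0:126,r1:9,r2:Add2,r3:-4,r4:4,r5:Add1

STATUS = TAG Add2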